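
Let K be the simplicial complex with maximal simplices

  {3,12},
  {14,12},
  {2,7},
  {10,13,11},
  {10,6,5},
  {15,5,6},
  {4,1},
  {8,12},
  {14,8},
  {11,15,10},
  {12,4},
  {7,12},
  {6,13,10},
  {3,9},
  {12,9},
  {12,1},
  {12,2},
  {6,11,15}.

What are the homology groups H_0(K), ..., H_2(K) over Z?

H_0 ≅ Z^2,  H_1 ≅ Z^5,  H_2 = 0.

Take the total order 1 < 2 < 3 < 4 < 5 < 6 < 7 < 8 < 9 < 10 < 11 < 12 < 13 < 14 < 15 on the vertex set. Then K (dimension 2) consists of the simplices:

  0-simplices (15): [1], [2], [3], [4], [5], [6], [7], [8], [9], [10], [11], [12], [13], [14], [15]
  1-simplices (24): (24 of them)
  2-simplices (6): [5,6,10], [5,6,15], [6,10,13], [6,11,15], [10,11,13], [10,11,15]

giving chain groups C_0 ≅ Z^15, C_1 ≅ Z^24, C_2 ≅ Z^6.

The boundary map ∂_1: C_1 → C_0 maps an edge to its endpoints' difference, ∂[p,q] = q − p. For instance
  ∂[9,12] = [12] − [9].
As a 15×24 matrix over Z this has rank 13, with invariant factors (1,1,1,1,1,1,1,1,1,1,1,1,1).

∂_2: C_2 → C_1 acts by ∂[p,q,r] = [q,r] − [p,r] + [p,q]. For instance
  ∂[6,11,15] = [11,15] − [6,15] + [6,11],
  ∂[10,11,13] = [11,13] − [10,13] + [10,11].
The 24×6 boundary matrix has rank 6 and Smith normal form diag(1,1,1,1,1,1).

Reading off H_k = ker ∂_k / im ∂_{k+1}:

  H_0: rank C_0 − rank ∂_1 = 15 − 13 = 2, and the invariant factors of ∂_1 are all 1, so H_0 = Z^2.
  H_1: rank ker ∂_1 − rank ∂_2 = (24 − 13) − 6 = 5, and the invariant factors of ∂_2 are all 1, so H_1 = Z^5.
  H_2: rank ker ∂_2 − rank ∂_3 = (6 − 6) − 0 = 0, and there is no ∂_3, so H_2 = 0.

As a check, the Euler characteristic is 15 − 24 + 6 = -3, which agrees with 2 − 5 + 0 = -3.
(K is a triangulation of the disjoint union of the cylinder S^1 x I and a wedge of 4 circles.)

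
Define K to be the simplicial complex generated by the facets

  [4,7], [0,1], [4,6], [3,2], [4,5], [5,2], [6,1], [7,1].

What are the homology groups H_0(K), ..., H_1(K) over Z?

Fix the vertex order 0 < 1 < 2 < 3 < 4 < 5 < 6 < 7 and write every simplex with vertices in increasing order. Then dim K = 1 and the simplices of K are:

  0-simplices (8): [0], [1], [2], [3], [4], [5], [6], [7]
  1-simplices (8): [0,1], [1,6], [1,7], [2,3], [2,5], [4,5], [4,6], [4,7]

giving chain groups C_0 ≅ Z^8, C_1 ≅ Z^8.

∂_1: C_1 → C_0 sends each edge [p,q] (with p < q) to q − p. For instance
  ∂[2,5] = [5] − [2].
The 8×8 boundary matrix has rank 7 and Smith normal form diag(1,1,1,1,1,1,1).

Now H_k = ker ∂_k / im ∂_{k+1}, so:

  H_0: rank C_0 − rank ∂_1 = 8 − 7 = 1, and the invariant factors of ∂_1 are all 1, so H_0 = Z.
  H_1: rank ker ∂_1 − rank ∂_2 = (8 − 7) − 0 = 1, and there is no ∂_2, so H_1 = Z.

H_0 = Z,  H_1 = Z.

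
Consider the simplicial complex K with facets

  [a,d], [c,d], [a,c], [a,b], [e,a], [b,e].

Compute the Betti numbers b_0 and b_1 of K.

Order the vertices as a < b < c < d < e. Listing each simplex with vertices in this order, K has dimension 1 with simplices:

  0-simplices (5): a, b, c, d, e
  1-simplices (6): ab, ac, ad, ae, be, cd

so the chain groups are C_0 ≅ Z^5, C_1 ≅ Z^6.

The boundary map ∂_1: C_1 → C_0 sends each edge [p,q] (with p < q) to q − p. For instance
  ∂cd = d − c.
As a 5×6 matrix over Z this has rank 4, with invariant factors (1,1,1,1).

Computing H_k = (kernel of ∂_k) / (image of ∂_{k+1}):

  H_0: rank C_0 − rank ∂_1 = 5 − 4 = 1, and the invariant factors of ∂_1 are all 1, so H_0 = Z.
  H_1: rank ker ∂_1 − rank ∂_2 = (6 − 4) − 0 = 2, and there is no ∂_2, so H_1 = Z^2.

(K is a triangulation of a wedge of 2 circles.)

Hence the Betti numbers are b_0 = 1, b_1 = 2.

b_0 = 1, b_1 = 2.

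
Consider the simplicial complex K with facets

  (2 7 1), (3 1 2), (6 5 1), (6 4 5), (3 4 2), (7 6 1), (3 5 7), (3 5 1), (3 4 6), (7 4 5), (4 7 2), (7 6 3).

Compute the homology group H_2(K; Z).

H_2 = 0.

Take the total order 1 < 2 < 3 < 4 < 5 < 6 < 7 on the vertex set. Then K (dimension 2) consists of the simplices:

  0-simplices (7): [1], [2], [3], [4], [5], [6], [7]
  1-simplices (18): [1,2], [1,3], [1,5], [1,6], [1,7], [2,3], [2,4], [2,7], [3,4], [3,5], [3,6], [3,7], [4,5], [4,6], [4,7], [5,6], [5,7], [6,7]
  2-simplices (12): [1,2,3], [1,2,7], [1,3,5], [1,5,6], [1,6,7], [2,3,4], [2,4,7], [3,4,6], [3,5,7], [3,6,7], [4,5,6], [4,5,7]

so the chain groups are C_0 ≅ Z^7, C_1 ≅ Z^18, C_2 ≅ Z^12.

∂_1: C_1 → C_0 is given by ∂[p,q] = [q] − [p]. For instance
  ∂[3,4] = [4] − [3].
The resulting 7×18 matrix has rank 6, and its Smith normal form has invariant factors (1,1,1,1,1,1).

∂_2: C_2 → C_1 maps a triangle to the signed sum of its edges. For instance
  ∂[1,2,7] = [2,7] − [1,7] + [1,2],
  ∂[1,3,5] = [3,5] − [1,5] + [1,3].
The resulting 18×12 matrix has rank 12, and its Smith normal form has invariant factors (1,1,1,1,1,1,1,1,1,1,1,2).

Reading off H_k = ker ∂_k / im ∂_{k+1}:

  H_2: rank ker ∂_2 − rank ∂_3 = (12 − 12) − 0 = 0, and there is no ∂_3, so H_2 = 0.

(K is a triangulation of the real projective plane RP^2.)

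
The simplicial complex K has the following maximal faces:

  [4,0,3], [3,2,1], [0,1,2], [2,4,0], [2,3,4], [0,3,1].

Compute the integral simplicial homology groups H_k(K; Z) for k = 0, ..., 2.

Order the vertices as 0 < 1 < 2 < 3 < 4. Listing each simplex with vertices in this order, K has dimension 2 with simplices:

  0-simplices (5): [0], [1], [2], [3], [4]
  1-simplices (9): [0,1], [0,2], [0,3], [0,4], [1,2], [1,3], [2,3], [2,4], [3,4]
  2-simplices (6): [0,1,2], [0,1,3], [0,2,4], [0,3,4], [1,2,3], [2,3,4]

so the chain groups are C_0 ≅ Z^5, C_1 ≅ Z^9, C_2 ≅ Z^6.

The boundary map ∂_1: C_1 → C_0 is given by ∂[p,q] = [q] − [p].
This gives a 5×9 integer matrix of rank 4; reducing to Smith normal form yields diagonal entries (1,1,1,1).

Boundary ∂_2: C_2 → C_1 maps a triangle to the signed sum of its edges. For instance
  ∂[0,1,3] = [1,3] − [0,3] + [0,1],
  ∂[0,3,4] = [3,4] − [0,4] + [0,3].
The 9×6 boundary matrix has rank 5 and Smith normal form diag(1,1,1,1,1).

From H_k ≅ ker(∂_k) / im(∂_{k+1}) we obtain:

  H_0: rank C_0 − rank ∂_1 = 5 − 4 = 1, and the invariant factors of ∂_1 are all 1, so H_0 ≅ Z.
  H_1: rank ker ∂_1 − rank ∂_2 = (9 − 4) − 5 = 0, and the invariant factors of ∂_2 are all 1, so H_1 ≅ 0.
  H_2: rank ker ∂_2 − rank ∂_3 = (6 − 5) − 0 = 1, and there is no ∂_3, so H_2 ≅ Z.

As a check, the Euler characteristic is 5 − 9 + 6 = 2, which agrees with 1 − 0 + 1 = 2.

H_0 = Z,  H_1 = 0,  H_2 = Z.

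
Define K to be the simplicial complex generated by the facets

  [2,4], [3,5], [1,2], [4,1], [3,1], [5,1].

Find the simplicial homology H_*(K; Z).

We work with the vertex ordering 1 < 2 < 3 < 4 < 5. The simplices of K, each written with vertices in increasing order, are:

  0-simplices (5): [1], [2], [3], [4], [5]
  1-simplices (6): [1,2], [1,3], [1,4], [1,5], [2,4], [3,5]

so the chain groups are C_0 ≅ Z^5, C_1 ≅ Z^6.

The boundary map ∂_1: C_1 → C_0 maps an edge to its endpoints' difference, ∂[p,q] = q − p.
The 5×6 boundary matrix has rank 4 and Smith normal form diag(1,1,1,1).

Now H_k = ker ∂_k / im ∂_{k+1}, so:

  H_0: rank C_0 − rank ∂_1 = 5 − 4 = 1, and the invariant factors of ∂_1 are all 1, so H_0 = Z.
  H_1: rank ker ∂_1 − rank ∂_2 = (6 − 4) − 0 = 2, and there is no ∂_2, so H_1 = Z^2.

As a check, the Euler characteristic is 5 − 6 = -1, which agrees with 1 − 2 = -1.

H_0 ≅ Z,  H_1 ≅ Z^2.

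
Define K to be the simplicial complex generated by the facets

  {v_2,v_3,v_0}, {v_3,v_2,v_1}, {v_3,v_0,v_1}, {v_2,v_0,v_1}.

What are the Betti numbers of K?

K has 4 vertices, 6 edges, 4 triangles.
rank ∂_0 = 0, rank ∂_1 = 3 ⇒ b_0 = 4 − 0 − 3 = 1; all invariant factors of ∂_1 are 1 so no torsion. So H_0 ≅ Z.
rank ∂_1 = 3, rank ∂_2 = 3 ⇒ b_1 = 6 − 3 − 3 = 0; all invariant factors of ∂_2 are 1 so no torsion. So H_1 ≅ 0.
rank ∂_2 = 3, rank ∂_3 = 0 ⇒ b_2 = 4 − 3 − 0 = 1. So H_2 ≅ Z.

b_0 = 1, b_1 = 0, b_2 = 1.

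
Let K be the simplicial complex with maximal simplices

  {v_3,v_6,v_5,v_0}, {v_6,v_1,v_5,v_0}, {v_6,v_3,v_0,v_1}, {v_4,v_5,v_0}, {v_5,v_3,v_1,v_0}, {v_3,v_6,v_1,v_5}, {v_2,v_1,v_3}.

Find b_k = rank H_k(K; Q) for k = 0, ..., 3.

b_0 = 1, b_1 = 0, b_2 = 0, b_3 = 1.

Take the total order v_0 < v_1 < v_2 < v_3 < v_4 < v_5 < v_6 on the vertex set. Then K (dimension 3) consists of the simplices:

  0-simplices (7): [v_0], [v_1], [v_2], [v_3], [v_4], [v_5], [v_6]
  1-simplices (14): [v_0,v_1], [v_0,v_3], [v_0,v_4], [v_0,v_5], [v_0,v_6], [v_1,v_2], [v_1,v_3], [v_1,v_5], [v_1,v_6], [v_2,v_3], [v_3,v_5], [v_3,v_6], [v_4,v_5], [v_5,v_6]
  2-simplices (12): (12 of them)
  3-simplices (5): [v_0,v_1,v_3,v_5], [v_0,v_1,v_3,v_6], [v_0,v_1,v_5,v_6], [v_0,v_3,v_5,v_6], [v_1,v_3,v_5,v_6]

so the chain groups are C_0 ≅ Z^7, C_1 ≅ Z^14, C_2 ≅ Z^12, C_3 ≅ Z^5.

∂_1: C_1 → C_0 sends each edge [p,q] (with p < q) to q − p.
The resulting 7×14 matrix has rank 6, and its Smith normal form has invariant factors (1,1,1,1,1,1).

∂_2: C_2 → C_1 maps a triangle to the signed sum of its edges. For instance
  ∂[v_1,v_3,v_5] = [v_3,v_5] − [v_1,v_5] + [v_1,v_3],
  ∂[v_1,v_5,v_6] = [v_5,v_6] − [v_1,v_6] + [v_1,v_5].
As a 14×12 matrix over Z this has rank 8, with invariant factors (1,1,1,1,1,1,1,1).

Boundary ∂_3: C_3 → C_2 sends each 3-simplex σ to the alternating sum Σ_i (−1)^i (σ with its i-th vertex removed). For instance
  ∂[v_0,v_3,v_5,v_6] = [v_3,v_5,v_6] − [v_0,v_5,v_6] + [v_0,v_3,v_6] − [v_0,v_3,v_5],
  ∂[v_1,v_3,v_5,v_6] = [v_3,v_5,v_6] − [v_1,v_5,v_6] + [v_1,v_3,v_6] − [v_1,v_3,v_5].
The 12×5 boundary matrix has rank 4 and Smith normal form diag(1,1,1,1).

Computing H_k = (kernel of ∂_k) / (image of ∂_{k+1}):

  H_0: rank C_0 − rank ∂_1 = 7 − 6 = 1, and the invariant factors of ∂_1 are all 1, so H_0 ≅ Z.
  H_1: rank ker ∂_1 − rank ∂_2 = (14 − 6) − 8 = 0, and the invariant factors of ∂_2 are all 1, so H_1 ≅ 0.
  H_2: rank ker ∂_2 − rank ∂_3 = (12 − 8) − 4 = 0, and the invariant factors of ∂_3 are all 1, so H_2 ≅ 0.
  H_3: rank ker ∂_3 − rank ∂_4 = (5 − 4) − 0 = 1, and there is no ∂_4, so H_3 ≅ Z.

Hence the Betti numbers are b_0 = 1, b_1 = 0, b_2 = 0, b_3 = 1.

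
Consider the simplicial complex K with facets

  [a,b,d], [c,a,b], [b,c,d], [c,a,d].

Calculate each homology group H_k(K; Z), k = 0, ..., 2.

H_0 ≅ Z,  H_1 = 0,  H_2 ≅ Z.

Take the total order a < b < c < d on the vertex set. Then K (dimension 2) consists of the simplices:

  0-simplices (4): a, b, c, d
  1-simplices (6): ab, ac, ad, bc, bd, cd
  2-simplices (4): abc, abd, acd, bcd

giving chain groups C_0 ≅ Z^4, C_1 ≅ Z^6, C_2 ≅ Z^4.

The boundary map ∂_1: C_1 → C_0 maps an edge to its endpoints' difference, ∂[p,q] = q − p. For instance
  ∂ab = b − a.
As a 4×6 matrix over Z this has rank 3, with invariant factors (1,1,1).

∂_2: C_2 → C_1 acts by ∂[p,q,r] = [q,r] − [p,r] + [p,q]. For instance
  ∂abc = bc − ac + ab,
  ∂abd = bd − ad + ab.
The 6×4 boundary matrix has rank 3 and Smith normal form diag(1,1,1).

From H_k ≅ ker(∂_k) / im(∂_{k+1}) we obtain:

  H_0: rank C_0 − rank ∂_1 = 4 − 3 = 1, and the invariant factors of ∂_1 are all 1, so H_0 ≅ Z.
  H_1: rank ker ∂_1 − rank ∂_2 = (6 − 3) − 3 = 0, and the invariant factors of ∂_2 are all 1, so H_1 ≅ 0.
  H_2: rank ker ∂_2 − rank ∂_3 = (4 − 3) − 0 = 1, and there is no ∂_3, so H_2 ≅ Z.

As a check, the Euler characteristic is 4 − 6 + 4 = 2, which agrees with 1 − 0 + 1 = 2.
(K is a triangulation of the 2-sphere S^2.)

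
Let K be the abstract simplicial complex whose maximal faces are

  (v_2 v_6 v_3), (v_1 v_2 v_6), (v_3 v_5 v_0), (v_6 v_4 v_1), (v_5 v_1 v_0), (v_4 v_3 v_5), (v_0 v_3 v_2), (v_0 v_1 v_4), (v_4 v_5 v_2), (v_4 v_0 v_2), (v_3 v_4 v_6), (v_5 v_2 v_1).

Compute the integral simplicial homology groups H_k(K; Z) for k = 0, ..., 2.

H_0 = Z,  H_1 = Z_2,  H_2 = 0.

Take the total order v_0 < v_1 < v_2 < v_3 < v_4 < v_5 < v_6 on the vertex set. Then K (dimension 2) consists of the simplices:

  0-simplices (7): [v_0], [v_1], [v_2], [v_3], [v_4], [v_5], [v_6]
  1-simplices (18): (18 of them)
  2-simplices (12): (12 of them)

Hence C_0 ≅ Z^7, C_1 ≅ Z^18, C_2 ≅ Z^12.

Boundary ∂_1: C_1 → C_0 maps an edge to its endpoints' difference, ∂[p,q] = q − p. For instance
  ∂[v_1,v_5] = [v_5] − [v_1].
This gives a 7×18 integer matrix of rank 6; reducing to Smith normal form yields diagonal entries (1,1,1,1,1,1).

∂_2: C_2 → C_1 acts by ∂[p,q,r] = [q,r] − [p,r] + [p,q]. For instance
  ∂[v_1,v_4,v_6] = [v_4,v_6] − [v_1,v_6] + [v_1,v_4],
  ∂[v_2,v_4,v_5] = [v_4,v_5] − [v_2,v_5] + [v_2,v_4].
The 18×12 boundary matrix has rank 12 and Smith normal form diag(1,1,1,1,1,1,1,1,1,1,1,2).

Reading off H_k = ker ∂_k / im ∂_{k+1}:

  H_0: rank C_0 − rank ∂_1 = 7 − 6 = 1, and the invariant factors of ∂_1 are all 1, so H_0 = Z.
  H_1: rank ker ∂_1 − rank ∂_2 = (18 − 6) − 12 = 0, and ∂_2 has invariant factor 2 > 1, so H_1 = Z_2.
  H_2: rank ker ∂_2 − rank ∂_3 = (12 − 12) − 0 = 0, and there is no ∂_3, so H_2 = 0.

As a check, the Euler characteristic is 7 − 18 + 12 = 1, which agrees with 1 − 0 + 0 = 1.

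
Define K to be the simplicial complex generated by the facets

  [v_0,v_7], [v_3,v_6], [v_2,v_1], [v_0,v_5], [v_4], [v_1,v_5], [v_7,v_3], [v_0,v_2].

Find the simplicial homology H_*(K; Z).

We work with the vertex ordering v_0 < v_1 < v_2 < v_3 < v_4 < v_5 < v_6 < v_7. The simplices of K, each written with vertices in increasing order, are:

  0-simplices (8): [v_0], [v_1], [v_2], [v_3], [v_4], [v_5], [v_6], [v_7]
  1-simplices (7): [v_0,v_2], [v_0,v_5], [v_0,v_7], [v_1,v_2], [v_1,v_5], [v_3,v_6], [v_3,v_7]

Hence C_0 ≅ Z^8, C_1 ≅ Z^7.

∂_1: C_1 → C_0 sends each edge [p,q] (with p < q) to q − p. For instance
  ∂[v_1,v_2] = [v_2] − [v_1].
This gives a 8×7 integer matrix of rank 6; reducing to Smith normal form yields diagonal entries (1,1,1,1,1,1).

Now H_k = ker ∂_k / im ∂_{k+1}, so:

  H_0: rank C_0 − rank ∂_1 = 8 − 6 = 2, and the invariant factors of ∂_1 are all 1, so H_0 ≅ Z^2.
  H_1: rank ker ∂_1 − rank ∂_2 = (7 − 6) − 0 = 1, and there is no ∂_2, so H_1 ≅ Z.

H_0 ≅ Z^2,  H_1 ≅ Z.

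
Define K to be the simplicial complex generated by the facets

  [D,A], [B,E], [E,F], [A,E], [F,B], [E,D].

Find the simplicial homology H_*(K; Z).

H_0 = Z,  H_1 = Z^2.

We work with the vertex ordering A < B < D < E < F. The simplices of K, each written with vertices in increasing order, are:

  0-simplices (5): A, B, D, E, F
  1-simplices (6): AD, AE, BE, BF, DE, EF

Hence C_0 ≅ Z^5, C_1 ≅ Z^6.

The boundary map ∂_1: C_1 → C_0 maps an edge to its endpoints' difference, ∂[p,q] = q − p.
The resulting 5×6 matrix has rank 4, and its Smith normal form has invariant factors (1,1,1,1).

Reading off H_k = ker ∂_k / im ∂_{k+1}:

  H_0: rank C_0 − rank ∂_1 = 5 − 4 = 1, and the invariant factors of ∂_1 are all 1, so H_0 = Z.
  H_1: rank ker ∂_1 − rank ∂_2 = (6 − 4) − 0 = 2, and there is no ∂_2, so H_1 = Z^2.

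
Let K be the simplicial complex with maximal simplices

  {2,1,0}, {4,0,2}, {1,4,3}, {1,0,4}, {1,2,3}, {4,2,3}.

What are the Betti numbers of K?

b_0 = 1, b_1 = 0, b_2 = 1.

Order the vertices as 0 < 1 < 2 < 3 < 4. Listing each simplex with vertices in this order, K has dimension 2 with simplices:

  0-simplices (5): [0], [1], [2], [3], [4]
  1-simplices (9): [0,1], [0,2], [0,4], [1,2], [1,3], [1,4], [2,3], [2,4], [3,4]
  2-simplices (6): [0,1,2], [0,1,4], [0,2,4], [1,2,3], [1,3,4], [2,3,4]

so the chain groups are C_0 ≅ Z^5, C_1 ≅ Z^9, C_2 ≅ Z^6.

∂_1: C_1 → C_0 is given by ∂[p,q] = [q] − [p].
The 5×9 boundary matrix has rank 4 and Smith normal form diag(1,1,1,1).

The boundary map ∂_2: C_2 → C_1 maps a triangle to the signed sum of its edges. For instance
  ∂[0,2,4] = [2,4] − [0,4] + [0,2],
  ∂[2,3,4] = [3,4] − [2,4] + [2,3].
The 9×6 boundary matrix has rank 5 and Smith normal form diag(1,1,1,1,1).

Reading off H_k = ker ∂_k / im ∂_{k+1}:

  H_0: rank C_0 − rank ∂_1 = 5 − 4 = 1, and the invariant factors of ∂_1 are all 1, so H_0 = Z.
  H_1: rank ker ∂_1 − rank ∂_2 = (9 − 4) − 5 = 0, and the invariant factors of ∂_2 are all 1, so H_1 = 0.
  H_2: rank ker ∂_2 − rank ∂_3 = (6 − 5) − 0 = 1, and there is no ∂_3, so H_2 = Z.

Hence the Betti numbers are b_0 = 1, b_1 = 0, b_2 = 1.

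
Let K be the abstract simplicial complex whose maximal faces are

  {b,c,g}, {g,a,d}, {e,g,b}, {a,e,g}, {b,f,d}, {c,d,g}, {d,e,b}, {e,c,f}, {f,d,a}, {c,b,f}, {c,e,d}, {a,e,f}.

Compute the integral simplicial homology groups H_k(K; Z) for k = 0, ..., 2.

We work with the vertex ordering a < b < c < d < e < f < g. The simplices of K, each written with vertices in increasing order, are:

  0-simplices (7): a, b, c, d, e, f, g
  1-simplices (18): ad, ae, af, ag, bc, bd, be, bf, bg, cd, ce, cf, cg, de, df, dg, ef, eg
  2-simplices (12): adf, adg, aef, aeg, bcf, bcg, bde, bdf, beg, cde, cdg, cef

so the chain groups are C_0 ≅ Z^7, C_1 ≅ Z^18, C_2 ≅ Z^12.

Boundary ∂_1: C_1 → C_0 maps an edge to its endpoints' difference, ∂[p,q] = q − p. For instance
  ∂be = e − b.
This gives a 7×18 integer matrix of rank 6; reducing to Smith normal form yields diagonal entries (1,1,1,1,1,1).

Boundary ∂_2: C_2 → C_1 sends each 2-simplex [p,q,r] to [q,r] − [p,r] + [p,q]. For instance
  ∂cef = ef − cf + ce,
  ∂bde = de − be + bd.
As a 18×12 matrix over Z this has rank 12, with invariant factors (1,1,1,1,1,1,1,1,1,1,1,2).

From H_k ≅ ker(∂_k) / im(∂_{k+1}) we obtain:

  H_0: rank C_0 − rank ∂_1 = 7 − 6 = 1, and the invariant factors of ∂_1 are all 1, so H_0 ≅ Z.
  H_1: rank ker ∂_1 − rank ∂_2 = (18 − 6) − 12 = 0, and ∂_2 has invariant factor 2 > 1, so H_1 ≅ Z/2Z.
  H_2: rank ker ∂_2 − rank ∂_3 = (12 − 12) − 0 = 0, and there is no ∂_3, so H_2 ≅ 0.

H_0 ≅ Z,  H_1 ≅ Z/2Z,  H_2 = 0.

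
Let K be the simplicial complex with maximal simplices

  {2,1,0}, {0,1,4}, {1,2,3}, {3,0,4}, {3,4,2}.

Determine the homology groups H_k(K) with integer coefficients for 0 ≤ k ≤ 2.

Take the total order 0 < 1 < 2 < 3 < 4 on the vertex set. Then K (dimension 2) consists of the simplices:

  0-simplices (5): [0], [1], [2], [3], [4]
  1-simplices (10): [0,1], [0,2], [0,3], [0,4], [1,2], [1,3], [1,4], [2,3], [2,4], [3,4]
  2-simplices (5): [0,1,2], [0,1,4], [0,3,4], [1,2,3], [2,3,4]

so the chain groups are C_0 ≅ Z^5, C_1 ≅ Z^10, C_2 ≅ Z^5.

∂_1: C_1 → C_0 sends each edge [p,q] (with p < q) to q − p.
This gives a 5×10 integer matrix of rank 4; reducing to Smith normal form yields diagonal entries (1,1,1,1).

The boundary map ∂_2: C_2 → C_1 sends each 2-simplex [p,q,r] to [q,r] − [p,r] + [p,q]. For instance
  ∂[1,2,3] = [2,3] − [1,3] + [1,2],
  ∂[2,3,4] = [3,4] − [2,4] + [2,3].
As a 10×5 matrix over Z this has rank 5, with invariant factors (1,1,1,1,1).

From H_k ≅ ker(∂_k) / im(∂_{k+1}) we obtain:

  H_0: rank C_0 − rank ∂_1 = 5 − 4 = 1, and the invariant factors of ∂_1 are all 1, so H_0 ≅ Z.
  H_1: rank ker ∂_1 − rank ∂_2 = (10 − 4) − 5 = 1, and the invariant factors of ∂_2 are all 1, so H_1 ≅ Z.
  H_2: rank ker ∂_2 − rank ∂_3 = (5 − 5) − 0 = 0, and there is no ∂_3, so H_2 ≅ 0.

H_0 ≅ Z,  H_1 ≅ Z,  H_2 = 0.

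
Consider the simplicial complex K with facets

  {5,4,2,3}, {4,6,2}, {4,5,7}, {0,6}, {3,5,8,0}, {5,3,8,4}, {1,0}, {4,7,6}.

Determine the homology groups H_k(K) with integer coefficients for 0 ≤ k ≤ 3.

H_0 = Z,  H_1 = Z,  H_2 = 0,  H_3 = 0.

K has 9 vertices, 19 edges, 13 triangles, 3 3-simplices.
rank ∂_0 = 0, rank ∂_1 = 8 ⇒ b_0 = 9 − 0 − 8 = 1; all invariant factors of ∂_1 are 1 so no torsion. So H_0 ≅ Z.
rank ∂_1 = 8, rank ∂_2 = 10 ⇒ b_1 = 19 − 8 − 10 = 1; all invariant factors of ∂_2 are 1 so no torsion. So H_1 ≅ Z.
rank ∂_2 = 10, rank ∂_3 = 3 ⇒ b_2 = 13 − 10 − 3 = 0; all invariant factors of ∂_3 are 1 so no torsion. So H_2 ≅ 0.
rank ∂_3 = 3, rank ∂_4 = 0 ⇒ b_3 = 3 − 3 − 0 = 0. So H_3 ≅ 0.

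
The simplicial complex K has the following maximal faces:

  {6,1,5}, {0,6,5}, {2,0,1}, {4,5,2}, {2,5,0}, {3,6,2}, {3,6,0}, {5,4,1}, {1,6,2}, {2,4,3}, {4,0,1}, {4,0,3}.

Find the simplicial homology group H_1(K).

H_1 ≅ Z/2.

Fix the vertex order 0 < 1 < 2 < 3 < 4 < 5 < 6 and write every simplex with vertices in increasing order. Then dim K = 2 and the simplices of K are:

  0-simplices (7): [0], [1], [2], [3], [4], [5], [6]
  1-simplices (18): [0,1], [0,2], [0,3], [0,4], [0,5], [0,6], [1,2], [1,4], [1,5], [1,6], [2,3], [2,4], [2,5], [2,6], [3,4], [3,6], [4,5], [5,6]
  2-simplices (12): [0,1,2], [0,1,4], [0,2,5], [0,3,4], [0,3,6], [0,5,6], [1,2,6], [1,4,5], [1,5,6], [2,3,4], [2,3,6], [2,4,5]

Hence C_0 ≅ Z^7, C_1 ≅ Z^18, C_2 ≅ Z^12.

The boundary map ∂_1: C_1 → C_0 maps an edge to its endpoints' difference, ∂[p,q] = q − p. For instance
  ∂[0,5] = [5] − [0].
The 7×18 boundary matrix has rank 6 and Smith normal form diag(1,1,1,1,1,1).

Boundary ∂_2: C_2 → C_1 acts by ∂[p,q,r] = [q,r] − [p,r] + [p,q]. For instance
  ∂[0,3,6] = [3,6] − [0,6] + [0,3],
  ∂[2,3,6] = [3,6] − [2,6] + [2,3].
The 18×12 boundary matrix has rank 12 and Smith normal form diag(1,1,1,1,1,1,1,1,1,1,1,2).

Computing H_k = (kernel of ∂_k) / (image of ∂_{k+1}):

  H_1: rank ker ∂_1 − rank ∂_2 = (18 − 6) − 12 = 0, and ∂_2 has invariant factor 2 > 1, so H_1 ≅ Z/2.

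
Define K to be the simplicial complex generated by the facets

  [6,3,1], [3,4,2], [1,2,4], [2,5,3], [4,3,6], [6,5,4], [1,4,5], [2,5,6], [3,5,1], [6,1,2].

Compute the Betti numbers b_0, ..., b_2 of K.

b_0 = 1, b_1 = 0, b_2 = 0.

Take the total order 1 < 2 < 3 < 4 < 5 < 6 on the vertex set. Then K (dimension 2) consists of the simplices:

  0-simplices (6): [1], [2], [3], [4], [5], [6]
  1-simplices (15): [1,2], [1,3], [1,4], [1,5], [1,6], [2,3], [2,4], [2,5], [2,6], [3,4], [3,5], [3,6], [4,5], [4,6], [5,6]
  2-simplices (10): [1,2,4], [1,2,6], [1,3,5], [1,3,6], [1,4,5], [2,3,4], [2,3,5], [2,5,6], [3,4,6], [4,5,6]

giving chain groups C_0 ≅ Z^6, C_1 ≅ Z^15, C_2 ≅ Z^10.

∂_1: C_1 → C_0 is given by ∂[p,q] = [q] − [p].
This gives a 6×15 integer matrix of rank 5; reducing to Smith normal form yields diagonal entries (1,1,1,1,1).

The boundary map ∂_2: C_2 → C_1 acts by ∂[p,q,r] = [q,r] − [p,r] + [p,q]. For instance
  ∂[1,3,5] = [3,5] − [1,5] + [1,3],
  ∂[3,4,6] = [4,6] − [3,6] + [3,4].
The 15×10 boundary matrix has rank 10 and Smith normal form diag(1,1,1,1,1,1,1,1,1,2).

Computing H_k = (kernel of ∂_k) / (image of ∂_{k+1}):

  H_0: rank C_0 − rank ∂_1 = 6 − 5 = 1, and the invariant factors of ∂_1 are all 1, so H_0 = Z.
  H_1: rank ker ∂_1 − rank ∂_2 = (15 − 5) − 10 = 0, and ∂_2 has invariant factor 2 > 1, so H_1 = Z/2.
  H_2: rank ker ∂_2 − rank ∂_3 = (10 − 10) − 0 = 0, and there is no ∂_3, so H_2 = 0.

As a check, the Euler characteristic is 6 − 15 + 10 = 1, which agrees with 1 − 0 + 0 = 1.

Hence the Betti numbers are b_0 = 1, b_1 = 0, b_2 = 0.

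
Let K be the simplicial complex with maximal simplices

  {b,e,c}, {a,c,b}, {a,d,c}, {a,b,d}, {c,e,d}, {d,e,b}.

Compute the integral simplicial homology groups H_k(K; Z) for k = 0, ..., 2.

Fix the vertex order a < b < c < d < e and write every simplex with vertices in increasing order. Then dim K = 2 and the simplices of K are:

  0-simplices (5): a, b, c, d, e
  1-simplices (9): ab, ac, ad, bc, bd, be, cd, ce, de
  2-simplices (6): abc, abd, acd, bce, bde, cde

so the chain groups are C_0 ≅ Z^5, C_1 ≅ Z^9, C_2 ≅ Z^6.

Boundary ∂_1: C_1 → C_0 maps an edge to its endpoints' difference, ∂[p,q] = q − p. For instance
  ∂cd = d − c.
As a 5×9 matrix over Z this has rank 4, with invariant factors (1,1,1,1).

The boundary map ∂_2: C_2 → C_1 acts by ∂[p,q,r] = [q,r] − [p,r] + [p,q]. For instance
  ∂bce = ce − be + bc,
  ∂abc = bc − ac + ab.
The 9×6 boundary matrix has rank 5 and Smith normal form diag(1,1,1,1,1).

Computing H_k = (kernel of ∂_k) / (image of ∂_{k+1}):

  H_0: rank C_0 − rank ∂_1 = 5 − 4 = 1, and the invariant factors of ∂_1 are all 1, so H_0 ≅ Z.
  H_1: rank ker ∂_1 − rank ∂_2 = (9 − 4) − 5 = 0, and the invariant factors of ∂_2 are all 1, so H_1 ≅ 0.
  H_2: rank ker ∂_2 − rank ∂_3 = (6 − 5) − 0 = 1, and there is no ∂_3, so H_2 ≅ Z.

H_0 = Z,  H_1 = 0,  H_2 = Z.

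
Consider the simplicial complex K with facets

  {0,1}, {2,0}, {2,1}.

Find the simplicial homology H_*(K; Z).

H_0 = Z,  H_1 = Z.

We work with the vertex ordering 0 < 1 < 2. The simplices of K, each written with vertices in increasing order, are:

  0-simplices (3): [0], [1], [2]
  1-simplices (3): [0,1], [0,2], [1,2]

Hence C_0 ≅ Z^3, C_1 ≅ Z^3.

Boundary ∂_1: C_1 → C_0 sends each edge [p,q] (with p < q) to q − p.
The resulting 3×3 matrix has rank 2, and its Smith normal form has invariant factors (1,1).

From H_k ≅ ker(∂_k) / im(∂_{k+1}) we obtain:

  H_0: rank C_0 − rank ∂_1 = 3 − 2 = 1, and the invariant factors of ∂_1 are all 1, so H_0 = Z.
  H_1: rank ker ∂_1 − rank ∂_2 = (3 − 2) − 0 = 1, and there is no ∂_2, so H_1 = Z.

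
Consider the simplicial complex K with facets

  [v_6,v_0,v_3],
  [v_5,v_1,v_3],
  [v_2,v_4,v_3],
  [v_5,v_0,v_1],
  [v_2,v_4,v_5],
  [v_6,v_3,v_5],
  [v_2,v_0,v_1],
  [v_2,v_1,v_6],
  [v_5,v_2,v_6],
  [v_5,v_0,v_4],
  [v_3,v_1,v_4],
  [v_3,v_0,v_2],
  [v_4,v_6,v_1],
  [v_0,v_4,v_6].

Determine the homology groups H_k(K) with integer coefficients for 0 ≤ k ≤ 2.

Fix the vertex order v_0 < v_1 < v_2 < v_3 < v_4 < v_5 < v_6 and write every simplex with vertices in increasing order. Then dim K = 2 and the simplices of K are:

  0-simplices (7): [v_0], [v_1], [v_2], [v_3], [v_4], [v_5], [v_6]
  1-simplices (21): (21 of them)
  2-simplices (14): (14 of them)

Hence C_0 ≅ Z^7, C_1 ≅ Z^21, C_2 ≅ Z^14.

Boundary ∂_1: C_1 → C_0 maps an edge to its endpoints' difference, ∂[p,q] = q − p. For instance
  ∂[v_1,v_6] = [v_6] − [v_1].
The resulting 7×21 matrix has rank 6, and its Smith normal form has invariant factors (1,1,1,1,1,1).

Boundary ∂_2: C_2 → C_1 sends each 2-simplex [p,q,r] to [q,r] − [p,r] + [p,q]. For instance
  ∂[v_0,v_3,v_6] = [v_3,v_6] − [v_0,v_6] + [v_0,v_3],
  ∂[v_1,v_2,v_6] = [v_2,v_6] − [v_1,v_6] + [v_1,v_2].
The 21×14 boundary matrix has rank 13 and Smith normal form diag(1,1,1,1,1,1,1,1,1,1,1,1,1).

Reading off H_k = ker ∂_k / im ∂_{k+1}:

  H_0: rank C_0 − rank ∂_1 = 7 − 6 = 1, and the invariant factors of ∂_1 are all 1, so H_0 = Z.
  H_1: rank ker ∂_1 − rank ∂_2 = (21 − 6) − 13 = 2, and the invariant factors of ∂_2 are all 1, so H_1 = Z^2.
  H_2: rank ker ∂_2 − rank ∂_3 = (14 − 13) − 0 = 1, and there is no ∂_3, so H_2 = Z.

H_0 = Z,  H_1 = Z^2,  H_2 = Z.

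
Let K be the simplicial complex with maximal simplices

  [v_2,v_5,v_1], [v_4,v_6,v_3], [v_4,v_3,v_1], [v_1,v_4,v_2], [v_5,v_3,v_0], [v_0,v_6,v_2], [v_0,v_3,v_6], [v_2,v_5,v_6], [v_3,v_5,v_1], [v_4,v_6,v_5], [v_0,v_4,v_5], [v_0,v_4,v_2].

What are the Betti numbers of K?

b_0 = 1, b_1 = 0, b_2 = 0.

Take the total order v_0 < v_1 < v_2 < v_3 < v_4 < v_5 < v_6 on the vertex set. Then K (dimension 2) consists of the simplices:

  0-simplices (7): [v_0], [v_1], [v_2], [v_3], [v_4], [v_5], [v_6]
  1-simplices (18): (18 of them)
  2-simplices (12): (12 of them)

so the chain groups are C_0 ≅ Z^7, C_1 ≅ Z^18, C_2 ≅ Z^12.

∂_1: C_1 → C_0 is given by ∂[p,q] = [q] − [p].
As a 7×18 matrix over Z this has rank 6, with invariant factors (1,1,1,1,1,1).

The boundary map ∂_2: C_2 → C_1 sends each 2-simplex [p,q,r] to [q,r] − [p,r] + [p,q]. For instance
  ∂[v_1,v_3,v_5] = [v_3,v_5] − [v_1,v_5] + [v_1,v_3],
  ∂[v_1,v_2,v_4] = [v_2,v_4] − [v_1,v_4] + [v_1,v_2].
As a 18×12 matrix over Z this has rank 12, with invariant factors (1,1,1,1,1,1,1,1,1,1,1,2).

Reading off H_k = ker ∂_k / im ∂_{k+1}:

  H_0: rank C_0 − rank ∂_1 = 7 − 6 = 1, and the invariant factors of ∂_1 are all 1, so H_0 ≅ Z.
  H_1: rank ker ∂_1 − rank ∂_2 = (18 − 6) − 12 = 0, and ∂_2 has invariant factor 2 > 1, so H_1 ≅ Z/2Z.
  H_2: rank ker ∂_2 − rank ∂_3 = (12 − 12) − 0 = 0, and there is no ∂_3, so H_2 ≅ 0.

Hence the Betti numbers are b_0 = 1, b_1 = 0, b_2 = 0.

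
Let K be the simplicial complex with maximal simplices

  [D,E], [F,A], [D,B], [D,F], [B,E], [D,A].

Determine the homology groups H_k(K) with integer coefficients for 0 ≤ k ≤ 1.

K has 5 vertices, 6 edges.
rank ∂_0 = 0, rank ∂_1 = 4 ⇒ b_0 = 5 − 0 − 4 = 1; all invariant factors of ∂_1 are 1 so no torsion. So H_0 ≅ Z.
rank ∂_1 = 4, rank ∂_2 = 0 ⇒ b_1 = 6 − 4 − 0 = 2. So H_1 ≅ Z^2.

H_0 = Z,  H_1 = Z^2.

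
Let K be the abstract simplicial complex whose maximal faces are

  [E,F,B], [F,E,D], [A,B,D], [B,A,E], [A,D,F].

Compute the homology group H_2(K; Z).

Take the total order A < B < D < E < F on the vertex set. Then K (dimension 2) consists of the simplices:

  0-simplices (5): A, B, D, E, F
  1-simplices (10): AB, AD, AE, AF, BD, BE, BF, DE, DF, EF
  2-simplices (5): ABD, ABE, ADF, BEF, DEF

giving chain groups C_0 ≅ Z^5, C_1 ≅ Z^10, C_2 ≅ Z^5.

∂_1: C_1 → C_0 maps an edge to its endpoints' difference, ∂[p,q] = q − p. For instance
  ∂AE = E − A.
As a 5×10 matrix over Z this has rank 4, with invariant factors (1,1,1,1).

Boundary ∂_2: C_2 → C_1 sends each 2-simplex [p,q,r] to [q,r] − [p,r] + [p,q]. For instance
  ∂ABE = BE − AE + AB,
  ∂DEF = EF − DF + DE.
This gives a 10×5 integer matrix of rank 5; reducing to Smith normal form yields diagonal entries (1,1,1,1,1).

Reading off H_k = ker ∂_k / im ∂_{k+1}:

  H_2: rank ker ∂_2 − rank ∂_3 = (5 − 5) − 0 = 0, and there is no ∂_3, so H_2 ≅ 0.

H_2 = 0.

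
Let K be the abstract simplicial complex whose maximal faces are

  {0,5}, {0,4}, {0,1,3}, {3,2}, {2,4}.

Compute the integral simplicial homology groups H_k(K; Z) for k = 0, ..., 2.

H_0 ≅ Z,  H_1 ≅ Z,  H_2 = 0.

Order the vertices as 0 < 1 < 2 < 3 < 4 < 5. Listing each simplex with vertices in this order, K has dimension 2 with simplices:

  0-simplices (6): [0], [1], [2], [3], [4], [5]
  1-simplices (7): [0,1], [0,3], [0,4], [0,5], [1,3], [2,3], [2,4]
  2-simplices (1): [0,1,3]

giving chain groups C_0 ≅ Z^6, C_1 ≅ Z^7, C_2 ≅ Z^1.

Boundary ∂_1: C_1 → C_0 is given by ∂[p,q] = [q] − [p].
The resulting 6×7 matrix has rank 5, and its Smith normal form has invariant factors (1,1,1,1,1).

∂_2: C_2 → C_1 acts by ∂[p,q,r] = [q,r] − [p,r] + [p,q]. For instance
  ∂[0,1,3] = [1,3] − [0,3] + [0,1].
This gives a 7×1 integer matrix of rank 1; reducing to Smith normal form yields diagonal entries (1).

From H_k ≅ ker(∂_k) / im(∂_{k+1}) we obtain:

  H_0: rank C_0 − rank ∂_1 = 6 − 5 = 1, and the invariant factors of ∂_1 are all 1, so H_0 ≅ Z.
  H_1: rank ker ∂_1 − rank ∂_2 = (7 − 5) − 1 = 1, and the invariant factors of ∂_2 are all 1, so H_1 ≅ Z.
  H_2: rank ker ∂_2 − rank ∂_3 = (1 − 1) − 0 = 0, and there is no ∂_3, so H_2 ≅ 0.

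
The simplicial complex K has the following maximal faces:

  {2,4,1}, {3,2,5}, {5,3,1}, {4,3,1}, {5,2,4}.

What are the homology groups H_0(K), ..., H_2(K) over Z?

H_0 ≅ Z,  H_1 ≅ Z,  H_2 = 0.

We work with the vertex ordering 1 < 2 < 3 < 4 < 5. The simplices of K, each written with vertices in increasing order, are:

  0-simplices (5): [1], [2], [3], [4], [5]
  1-simplices (10): [1,2], [1,3], [1,4], [1,5], [2,3], [2,4], [2,5], [3,4], [3,5], [4,5]
  2-simplices (5): [1,2,4], [1,3,4], [1,3,5], [2,3,5], [2,4,5]

so the chain groups are C_0 ≅ Z^5, C_1 ≅ Z^10, C_2 ≅ Z^5.

Boundary ∂_1: C_1 → C_0 maps an edge to its endpoints' difference, ∂[p,q] = q − p. For instance
  ∂[1,4] = [4] − [1].
As a 5×10 matrix over Z this has rank 4, with invariant factors (1,1,1,1).

The boundary map ∂_2: C_2 → C_1 maps a triangle to the signed sum of its edges. For instance
  ∂[2,3,5] = [3,5] − [2,5] + [2,3],
  ∂[1,2,4] = [2,4] − [1,4] + [1,2].
The 10×5 boundary matrix has rank 5 and Smith normal form diag(1,1,1,1,1).

Reading off H_k = ker ∂_k / im ∂_{k+1}:

  H_0: rank C_0 − rank ∂_1 = 5 − 4 = 1, and the invariant factors of ∂_1 are all 1, so H_0 ≅ Z.
  H_1: rank ker ∂_1 − rank ∂_2 = (10 − 4) − 5 = 1, and the invariant factors of ∂_2 are all 1, so H_1 ≅ Z.
  H_2: rank ker ∂_2 − rank ∂_3 = (5 − 5) − 0 = 0, and there is no ∂_3, so H_2 ≅ 0.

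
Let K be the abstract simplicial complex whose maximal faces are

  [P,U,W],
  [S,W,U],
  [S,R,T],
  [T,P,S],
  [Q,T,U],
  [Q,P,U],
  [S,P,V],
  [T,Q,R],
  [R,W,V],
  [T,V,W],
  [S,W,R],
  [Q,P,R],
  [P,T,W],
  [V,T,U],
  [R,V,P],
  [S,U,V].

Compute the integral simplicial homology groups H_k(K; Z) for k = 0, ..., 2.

H_0 ≅ Z,  H_1 ≅ Z^2,  H_2 ≅ Z.

Fix the vertex order P < Q < R < S < T < U < V < W and write every simplex with vertices in increasing order. Then dim K = 2 and the simplices of K are:

  0-simplices (8): P, Q, R, S, T, U, V, W
  1-simplices (24): PQ, PR, PS, PT, PU, PV, PW, QR, QT, QU, RS, RT, RV, RW, ST, SU, SV, SW, TU, TV, TW, UV, UW, VW
  2-simplices (16): PQR, PQU, PRV, PST, PSV, PTW, PUW, QRT, QTU, RST, RSW, RVW, SUV, SUW, TUV, TVW

so the chain groups are C_0 ≅ Z^8, C_1 ≅ Z^24, C_2 ≅ Z^16.

The boundary map ∂_1: C_1 → C_0 is given by ∂[p,q] = [q] − [p]. For instance
  ∂UV = V − U.
The resulting 8×24 matrix has rank 7, and its Smith normal form has invariant factors (1,1,1,1,1,1,1).

∂_2: C_2 → C_1 maps a triangle to the signed sum of its edges. For instance
  ∂SUV = UV − SV + SU,
  ∂RST = ST − RT + RS.
As a 24×16 matrix over Z this has rank 15, with invariant factors (1,1,1,1,1,1,1,1,1,1,1,1,1,1,1).

Now H_k = ker ∂_k / im ∂_{k+1}, so:

  H_0: rank C_0 − rank ∂_1 = 8 − 7 = 1, and the invariant factors of ∂_1 are all 1, so H_0 ≅ Z.
  H_1: rank ker ∂_1 − rank ∂_2 = (24 − 7) − 15 = 2, and the invariant factors of ∂_2 are all 1, so H_1 ≅ Z^2.
  H_2: rank ker ∂_2 − rank ∂_3 = (16 − 15) − 0 = 1, and there is no ∂_3, so H_2 ≅ Z.

(K is a triangulation of the torus T^2.)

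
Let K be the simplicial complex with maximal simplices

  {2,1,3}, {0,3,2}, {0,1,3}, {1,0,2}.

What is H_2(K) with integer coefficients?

H_2 = Z.

Take the total order 0 < 1 < 2 < 3 on the vertex set. Then K (dimension 2) consists of the simplices:

  0-simplices (4): [0], [1], [2], [3]
  1-simplices (6): [0,1], [0,2], [0,3], [1,2], [1,3], [2,3]
  2-simplices (4): [0,1,2], [0,1,3], [0,2,3], [1,2,3]

giving chain groups C_0 ≅ Z^4, C_1 ≅ Z^6, C_2 ≅ Z^4.

The boundary map ∂_1: C_1 → C_0 maps an edge to its endpoints' difference, ∂[p,q] = q − p.
The resulting 4×6 matrix has rank 3, and its Smith normal form has invariant factors (1,1,1).

Boundary ∂_2: C_2 → C_1 sends each 2-simplex [p,q,r] to [q,r] − [p,r] + [p,q]. For instance
  ∂[1,2,3] = [2,3] − [1,3] + [1,2],
  ∂[0,1,2] = [1,2] − [0,2] + [0,1].
The resulting 6×4 matrix has rank 3, and its Smith normal form has invariant factors (1,1,1).

Computing H_k = (kernel of ∂_k) / (image of ∂_{k+1}):

  H_2: rank ker ∂_2 − rank ∂_3 = (4 − 3) − 0 = 1, and there is no ∂_3, so H_2 = Z.

(K is a triangulation of the 2-sphere S^2.)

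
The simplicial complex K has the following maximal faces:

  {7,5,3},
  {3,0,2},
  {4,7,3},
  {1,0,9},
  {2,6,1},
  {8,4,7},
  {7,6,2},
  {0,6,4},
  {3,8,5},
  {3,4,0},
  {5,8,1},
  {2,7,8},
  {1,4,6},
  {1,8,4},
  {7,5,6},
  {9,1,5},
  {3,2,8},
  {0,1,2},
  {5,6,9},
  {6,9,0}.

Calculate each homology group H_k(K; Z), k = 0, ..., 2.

We work with the vertex ordering 0 < 1 < 2 < 3 < 4 < 5 < 6 < 7 < 8 < 9. The simplices of K, each written with vertices in increasing order, are:

  0-simplices (10): [0], [1], [2], [3], [4], [5], [6], [7], [8], [9]
  1-simplices (30): (30 of them)
  2-simplices (20): (20 of them)

Hence C_0 ≅ Z^10, C_1 ≅ Z^30, C_2 ≅ Z^20.

The boundary map ∂_1: C_1 → C_0 maps an edge to its endpoints' difference, ∂[p,q] = q − p.
This gives a 10×30 integer matrix of rank 9; reducing to Smith normal form yields diagonal entries (1,1,1,1,1,1,1,1,1).

The boundary map ∂_2: C_2 → C_1 maps a triangle to the signed sum of its edges. For instance
  ∂[0,3,4] = [3,4] − [0,4] + [0,3],
  ∂[1,2,6] = [2,6] − [1,6] + [1,2].
The resulting 30×20 matrix has rank 20, and its Smith normal form has invariant factors (1,1,1,1,1,1,1,1,1,1,1,1,1,1,1,1,1,1,1,2).

Reading off H_k = ker ∂_k / im ∂_{k+1}:

  H_0: rank C_0 − rank ∂_1 = 10 − 9 = 1, and the invariant factors of ∂_1 are all 1, so H_0 ≅ Z.
  H_1: rank ker ∂_1 − rank ∂_2 = (30 − 9) − 20 = 1, and ∂_2 has invariant factor 2 > 1, so H_1 ≅ Z ⊕ Z/2.
  H_2: rank ker ∂_2 − rank ∂_3 = (20 − 20) − 0 = 0, and there is no ∂_3, so H_2 ≅ 0.

H_0 ≅ Z,  H_1 ≅ Z ⊕ Z/2,  H_2 = 0.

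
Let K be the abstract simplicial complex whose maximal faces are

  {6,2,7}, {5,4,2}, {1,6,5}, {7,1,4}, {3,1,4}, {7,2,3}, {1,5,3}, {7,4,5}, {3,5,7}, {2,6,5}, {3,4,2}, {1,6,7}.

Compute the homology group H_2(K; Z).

H_2 = 0.

K has 7 vertices, 18 edges, 12 triangles.
rank ∂_2 = 12, rank ∂_3 = 0 ⇒ b_2 = 12 − 12 − 0 = 0. So H_2 = 0.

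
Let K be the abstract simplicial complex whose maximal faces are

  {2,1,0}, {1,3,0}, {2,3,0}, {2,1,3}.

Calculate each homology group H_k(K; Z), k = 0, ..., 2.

H_0 ≅ Z,  H_1 = 0,  H_2 ≅ Z.

Fix the vertex order 0 < 1 < 2 < 3 and write every simplex with vertices in increasing order. Then dim K = 2 and the simplices of K are:

  0-simplices (4): [0], [1], [2], [3]
  1-simplices (6): [0,1], [0,2], [0,3], [1,2], [1,3], [2,3]
  2-simplices (4): [0,1,2], [0,1,3], [0,2,3], [1,2,3]

so the chain groups are C_0 ≅ Z^4, C_1 ≅ Z^6, C_2 ≅ Z^4.

Boundary ∂_1: C_1 → C_0 sends each edge [p,q] (with p < q) to q − p. For instance
  ∂[0,2] = [2] − [0].
As a 4×6 matrix over Z this has rank 3, with invariant factors (1,1,1).

Boundary ∂_2: C_2 → C_1 acts by ∂[p,q,r] = [q,r] − [p,r] + [p,q]. For instance
  ∂[0,1,3] = [1,3] − [0,3] + [0,1],
  ∂[1,2,3] = [2,3] − [1,3] + [1,2].
The resulting 6×4 matrix has rank 3, and its Smith normal form has invariant factors (1,1,1).

Computing H_k = (kernel of ∂_k) / (image of ∂_{k+1}):

  H_0: rank C_0 − rank ∂_1 = 4 − 3 = 1, and the invariant factors of ∂_1 are all 1, so H_0 = Z.
  H_1: rank ker ∂_1 − rank ∂_2 = (6 − 3) − 3 = 0, and the invariant factors of ∂_2 are all 1, so H_1 = 0.
  H_2: rank ker ∂_2 − rank ∂_3 = (4 − 3) − 0 = 1, and there is no ∂_3, so H_2 = Z.

(K is a triangulation of the 2-sphere S^2.)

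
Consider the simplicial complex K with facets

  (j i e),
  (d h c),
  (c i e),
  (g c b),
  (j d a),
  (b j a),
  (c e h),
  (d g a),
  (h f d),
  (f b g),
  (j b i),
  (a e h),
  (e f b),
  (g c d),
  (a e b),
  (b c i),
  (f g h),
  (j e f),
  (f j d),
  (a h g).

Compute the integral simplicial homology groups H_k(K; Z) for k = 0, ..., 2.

H_0 = Z,  H_1 = Z ⊕ Z/2,  H_2 = 0.

We work with the vertex ordering a < b < c < d < e < f < g < h < i < j. The simplices of K, each written with vertices in increasing order, are:

  0-simplices (10): a, b, c, d, e, f, g, h, i, j
  1-simplices (30): ab, ad, ae, ag, ah, aj, bc, be, bf, bg, bi, bj, cd, ce, cg, ch, ci, df, dg, dh, dj, ef, eh, ei, ej, fg, fh, fj, gh, ij
  2-simplices (20): abe, abj, adg, adj, aeh, agh, bcg, bci, bef, bfg, bij, cdg, cdh, ceh, cei, dfh, dfj, efj, eij, fgh

giving chain groups C_0 ≅ Z^10, C_1 ≅ Z^30, C_2 ≅ Z^20.

∂_1: C_1 → C_0 maps an edge to its endpoints' difference, ∂[p,q] = q − p.
The resulting 10×30 matrix has rank 9, and its Smith normal form has invariant factors (1,1,1,1,1,1,1,1,1).

∂_2: C_2 → C_1 sends each 2-simplex [p,q,r] to [q,r] − [p,r] + [p,q]. For instance
  ∂efj = fj − ej + ef,
  ∂eij = ij − ej + ei.
The 30×20 boundary matrix has rank 20 and Smith normal form diag(1,1,1,1,1,1,1,1,1,1,1,1,1,1,1,1,1,1,1,2).

Reading off H_k = ker ∂_k / im ∂_{k+1}:

  H_0: rank C_0 − rank ∂_1 = 10 − 9 = 1, and the invariant factors of ∂_1 are all 1, so H_0 ≅ Z.
  H_1: rank ker ∂_1 − rank ∂_2 = (30 − 9) − 20 = 1, and ∂_2 has invariant factor 2 > 1, so H_1 ≅ Z ⊕ Z/2.
  H_2: rank ker ∂_2 − rank ∂_3 = (20 − 20) − 0 = 0, and there is no ∂_3, so H_2 ≅ 0.

(K is a triangulation of the Klein bottle.)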